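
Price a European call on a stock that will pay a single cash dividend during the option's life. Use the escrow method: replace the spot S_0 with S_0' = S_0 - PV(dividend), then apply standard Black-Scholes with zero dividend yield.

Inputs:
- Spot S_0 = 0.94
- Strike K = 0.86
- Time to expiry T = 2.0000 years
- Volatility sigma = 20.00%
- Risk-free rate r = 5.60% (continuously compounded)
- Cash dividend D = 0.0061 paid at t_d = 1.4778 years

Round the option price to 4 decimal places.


PV(D) = D * exp(-r * t_d) = 0.0061 * 0.92057500 = 0.00561551
S_0' = S_0 - PV(D) = 0.9400 - 0.00561551 = 0.93438449
d1 = (ln(S_0'/K) + (r + sigma^2/2)*T) / (sigma*sqrt(T)) = 0.83069358
d2 = d1 - sigma*sqrt(T) = 0.54785087
exp(-rT) = 0.89404426
N(d1) = 0.79692662; N(d2) = 0.70810285
C = S_0' * N(d1) - K * exp(-rT) * N(d2) = 0.93438449 * 0.79692662 - 0.8600 * 0.89404426 * 0.70810285 = 0.2002

Answer: Price = 0.2002


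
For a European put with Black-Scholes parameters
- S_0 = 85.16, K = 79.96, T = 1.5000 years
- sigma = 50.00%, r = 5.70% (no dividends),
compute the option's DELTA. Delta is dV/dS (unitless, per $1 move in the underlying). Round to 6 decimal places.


d1 = 0.5486944069; d2 = -0.0636780288
phi(d1) = 0.3431899108; exp(-qT) = 1.0000000000; exp(-rT) = 0.9180531431
N(-d1) = 0.2916075926
Delta = -exp(-qT) * N(-d1) = -1.0000000000 * 0.2916075926 = -0.291608

Answer: Delta = -0.291608


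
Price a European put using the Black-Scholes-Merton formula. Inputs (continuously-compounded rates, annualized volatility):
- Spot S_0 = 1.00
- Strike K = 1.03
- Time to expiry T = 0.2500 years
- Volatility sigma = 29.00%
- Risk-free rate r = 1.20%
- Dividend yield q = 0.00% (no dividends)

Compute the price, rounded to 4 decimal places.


Answer: Price = 0.0730

Derivation:
d1 = (ln(S/K) + (r - q + 0.5*sigma^2) * T) / (sigma * sqrt(T)) = -0.11066415
d2 = d1 - sigma * sqrt(T) = -0.25566415
exp(-rT) = 0.99700450; exp(-qT) = 1.00000000
P = K * exp(-rT) * N(-d2) - S_0 * exp(-qT) * N(-d1)
N(-d1) = 0.54405866; N(-d2) = 0.60089491
P = 1.0300 * 0.99700450 * 0.60089491 - 1.0000 * 1.00000000 * 0.54405866 = 0.0730


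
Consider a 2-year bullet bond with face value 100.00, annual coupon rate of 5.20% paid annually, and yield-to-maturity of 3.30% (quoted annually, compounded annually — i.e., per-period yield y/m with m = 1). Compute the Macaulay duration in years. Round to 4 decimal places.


Coupon per period c = face * coupon_rate / m = 5.200000
Periods per year m = 1; per-period yield y/m = 0.033000
Number of cashflows N = 2
Cashflows (t years, CF_t, discount factor 1/(1+y/m)^(m*t), PV):
  t = 1.0000: CF_t = 5.200000, DF = 0.968054, PV = 5.033882
  t = 2.0000: CF_t = 105.200000, DF = 0.937129, PV = 98.585966
Price P = sum_t PV_t = 103.619848
Macaulay numerator sum_t t * PV_t:
  t * PV_t at t = 1.0000: 5.033882
  t * PV_t at t = 2.0000: 197.171932
Macaulay duration D = (sum_t t * PV_t) / P = 202.205814 / 103.619848 = 1.951420

Answer: Macaulay duration = 1.9514 years


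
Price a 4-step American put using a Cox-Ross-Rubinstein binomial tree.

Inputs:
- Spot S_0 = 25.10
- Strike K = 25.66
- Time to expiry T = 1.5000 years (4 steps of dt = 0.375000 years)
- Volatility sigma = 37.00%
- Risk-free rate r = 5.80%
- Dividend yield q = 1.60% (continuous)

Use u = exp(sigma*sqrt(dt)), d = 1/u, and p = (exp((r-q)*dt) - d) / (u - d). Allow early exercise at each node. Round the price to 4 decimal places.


dt = T/N = 0.375000
u = exp(sigma*sqrt(dt)) = 1.254300; d = 1/u = 0.797257
p = (exp((r-q)*dt) - d) / (u - d) = 0.478330
Discount per step: exp(-r*dt) = 0.978485
Stock lattice S(k, i) with i counting down-moves:
  k=0: S(0,0) = 25.1000
  k=1: S(1,0) = 31.4829; S(1,1) = 20.0112
  k=2: S(2,0) = 39.4891; S(2,1) = 25.1000; S(2,2) = 15.9540
  k=3: S(3,0) = 49.5311; S(3,1) = 31.4829; S(3,2) = 20.0112; S(3,3) = 12.7195
  k=4: S(4,0) = 62.1269; S(4,1) = 39.4891; S(4,2) = 25.1000; S(4,3) = 15.9540; S(4,4) = 10.1407
Terminal payoffs V(N, i) = max(K - S_T, 0):
  V(4,0) = 0.000000; V(4,1) = 0.000000; V(4,2) = 0.560000; V(4,3) = 9.705958; V(4,4) = 15.519304
Backward induction: V(k, i) = exp(-r*dt) * [p * V(k+1, i) + (1-p) * V(k+1, i+1)]; then take max(V_cont, immediate exercise) for American.
  V(3,0) = exp(-r*dt) * [p*0.000000 + (1-p)*0.000000] = 0.000000; exercise = 0.000000; V(3,0) = max -> 0.000000
  V(3,1) = exp(-r*dt) * [p*0.000000 + (1-p)*0.560000] = 0.285850; exercise = 0.000000; V(3,1) = max -> 0.285850
  V(3,2) = exp(-r*dt) * [p*0.560000 + (1-p)*9.705958] = 5.216470; exercise = 5.648841; V(3,2) = max -> 5.648841
  V(3,3) = exp(-r*dt) * [p*9.705958 + (1-p)*15.519304] = 12.464532; exercise = 12.940523; V(3,3) = max -> 12.940523
  V(2,0) = exp(-r*dt) * [p*0.000000 + (1-p)*0.285850] = 0.145911; exercise = 0.000000; V(2,0) = max -> 0.145911
  V(2,1) = exp(-r*dt) * [p*0.285850 + (1-p)*5.648841] = 3.017218; exercise = 0.560000; V(2,1) = max -> 3.017218
  V(2,2) = exp(-r*dt) * [p*5.648841 + (1-p)*12.940523] = 9.249316; exercise = 9.705958; V(2,2) = max -> 9.705958
  V(1,0) = exp(-r*dt) * [p*0.145911 + (1-p)*3.017218] = 1.608419; exercise = 0.000000; V(1,0) = max -> 1.608419
  V(1,1) = exp(-r*dt) * [p*3.017218 + (1-p)*9.705958] = 6.366543; exercise = 5.648841; V(1,1) = max -> 6.366543
  V(0,0) = exp(-r*dt) * [p*1.608419 + (1-p)*6.366543] = 4.002579; exercise = 0.560000; V(0,0) = max -> 4.002579

Answer: Price = V(0,0) = 4.0026


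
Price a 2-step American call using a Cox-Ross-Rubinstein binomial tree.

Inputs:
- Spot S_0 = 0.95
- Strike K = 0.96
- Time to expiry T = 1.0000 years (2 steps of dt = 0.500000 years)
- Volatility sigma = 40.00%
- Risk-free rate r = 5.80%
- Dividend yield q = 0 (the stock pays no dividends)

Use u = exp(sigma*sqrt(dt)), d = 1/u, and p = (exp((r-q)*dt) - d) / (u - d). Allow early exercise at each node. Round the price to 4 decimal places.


Answer: Price = V(0,0) = 0.1556

Derivation:
dt = T/N = 0.500000
u = exp(sigma*sqrt(dt)) = 1.326896; d = 1/u = 0.753638
p = (exp((r-q)*dt) - d) / (u - d) = 0.481086
Discount per step: exp(-r*dt) = 0.971416
Stock lattice S(k, i) with i counting down-moves:
  k=0: S(0,0) = 0.9500
  k=1: S(1,0) = 1.2606; S(1,1) = 0.7160
  k=2: S(2,0) = 1.6726; S(2,1) = 0.9500; S(2,2) = 0.5396
Terminal payoffs V(N, i) = max(S_T - K, 0):
  V(2,0) = 0.712621; V(2,1) = 0.000000; V(2,2) = 0.000000
Backward induction: V(k, i) = exp(-r*dt) * [p * V(k+1, i) + (1-p) * V(k+1, i+1)]; then take max(V_cont, immediate exercise) for American.
  V(1,0) = exp(-r*dt) * [p*0.712621 + (1-p)*0.000000] = 0.333033; exercise = 0.300552; V(1,0) = max -> 0.333033
  V(1,1) = exp(-r*dt) * [p*0.000000 + (1-p)*0.000000] = 0.000000; exercise = 0.000000; V(1,1) = max -> 0.000000
  V(0,0) = exp(-r*dt) * [p*0.333033 + (1-p)*0.000000] = 0.155638; exercise = 0.000000; V(0,0) = max -> 0.155638


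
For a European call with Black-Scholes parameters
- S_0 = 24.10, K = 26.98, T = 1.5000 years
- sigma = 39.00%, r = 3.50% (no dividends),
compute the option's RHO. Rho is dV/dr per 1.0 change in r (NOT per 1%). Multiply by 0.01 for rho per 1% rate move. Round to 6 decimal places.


d1 = 0.1124064347; d2 = -0.3652440651
phi(d1) = 0.3964298659; exp(-qT) = 1.0000000000; exp(-rT) = 0.9488543211
N(d2) = 0.3574646139
Rho = K*T*exp(-rT)*N(d2) = 26.9800 * 1.5000 * 0.9488543211 * 0.3574646139 = 13.726689

Answer: Rho = 13.726689


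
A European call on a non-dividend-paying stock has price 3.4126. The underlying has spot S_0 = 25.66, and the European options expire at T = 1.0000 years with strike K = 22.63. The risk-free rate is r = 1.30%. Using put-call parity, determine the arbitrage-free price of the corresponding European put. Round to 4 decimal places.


Answer: Put price = 0.0903

Derivation:
Put-call parity: C - P = S_0 * exp(-qT) - K * exp(-rT).
S_0 * exp(-qT) = 25.6600 * 1.00000000 = 25.66000000
K * exp(-rT) = 22.6300 * 0.98708414 = 22.33771398
P = C - S*exp(-qT) + K*exp(-rT)
P = 3.4126 - 25.66000000 + 22.33771398 = 0.0903


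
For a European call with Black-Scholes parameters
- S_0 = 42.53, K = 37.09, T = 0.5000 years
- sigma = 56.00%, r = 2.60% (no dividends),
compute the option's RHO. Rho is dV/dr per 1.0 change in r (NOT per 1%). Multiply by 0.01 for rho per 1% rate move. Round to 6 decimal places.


d1 = 0.5764494028; d2 = 0.1804696053
phi(d1) = 0.3378728998; exp(-qT) = 1.0000000000; exp(-rT) = 0.9870841350
N(d2) = 0.5716080430
Rho = K*T*exp(-rT)*N(d2) = 37.0900 * 0.5000 * 0.9870841350 * 0.5716080430 = 10.463557

Answer: Rho = 10.463557


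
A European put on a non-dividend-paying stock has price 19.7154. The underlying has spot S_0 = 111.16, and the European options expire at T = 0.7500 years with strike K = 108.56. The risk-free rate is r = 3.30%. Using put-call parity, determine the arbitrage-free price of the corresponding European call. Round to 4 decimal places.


Answer: Call price = 24.9693

Derivation:
Put-call parity: C - P = S_0 * exp(-qT) - K * exp(-rT).
S_0 * exp(-qT) = 111.1600 * 1.00000000 = 111.16000000
K * exp(-rT) = 108.5600 * 0.97555377 = 105.90611727
C = P + S*exp(-qT) - K*exp(-rT)
C = 19.7154 + 111.16000000 - 105.90611727 = 24.9693


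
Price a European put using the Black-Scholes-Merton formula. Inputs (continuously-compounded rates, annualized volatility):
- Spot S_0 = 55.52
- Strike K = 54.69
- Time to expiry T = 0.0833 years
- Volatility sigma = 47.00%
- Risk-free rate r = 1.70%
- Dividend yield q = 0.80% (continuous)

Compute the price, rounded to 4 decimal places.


d1 = (ln(S/K) + (r - q + 0.5*sigma^2) * T) / (sigma * sqrt(T)) = 0.18439065
d2 = d1 - sigma * sqrt(T) = 0.04874047
exp(-rT) = 0.99858490; exp(-qT) = 0.99933382
P = K * exp(-rT) * N(-d2) - S_0 * exp(-qT) * N(-d1)
N(-d1) = 0.42685350; N(-d2) = 0.48056306
P = 54.6900 * 0.99858490 * 0.48056306 - 55.5200 * 0.99933382 * 0.42685350 = 2.5617

Answer: Price = 2.5617


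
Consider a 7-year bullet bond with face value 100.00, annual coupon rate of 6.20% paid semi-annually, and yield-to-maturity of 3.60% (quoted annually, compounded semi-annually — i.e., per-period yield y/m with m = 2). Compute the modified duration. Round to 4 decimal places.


Coupon per period c = face * coupon_rate / m = 3.100000
Periods per year m = 2; per-period yield y/m = 0.018000
Number of cashflows N = 14
Cashflows (t years, CF_t, discount factor 1/(1+y/m)^(m*t), PV):
  t = 0.5000: CF_t = 3.100000, DF = 0.982318, PV = 3.045187
  t = 1.0000: CF_t = 3.100000, DF = 0.964949, PV = 2.991342
  t = 1.5000: CF_t = 3.100000, DF = 0.947887, PV = 2.938450
  t = 2.0000: CF_t = 3.100000, DF = 0.931127, PV = 2.886493
  t = 2.5000: CF_t = 3.100000, DF = 0.914663, PV = 2.835455
  t = 3.0000: CF_t = 3.100000, DF = 0.898490, PV = 2.785320
  t = 3.5000: CF_t = 3.100000, DF = 0.882603, PV = 2.736070
  t = 4.0000: CF_t = 3.100000, DF = 0.866997, PV = 2.687692
  t = 4.5000: CF_t = 3.100000, DF = 0.851667, PV = 2.640169
  t = 5.0000: CF_t = 3.100000, DF = 0.836608, PV = 2.593486
  t = 5.5000: CF_t = 3.100000, DF = 0.821816, PV = 2.547629
  t = 6.0000: CF_t = 3.100000, DF = 0.807285, PV = 2.502582
  t = 6.5000: CF_t = 3.100000, DF = 0.793010, PV = 2.458332
  t = 7.0000: CF_t = 103.100000, DF = 0.778989, PV = 80.313726
Price P = sum_t PV_t = 115.961934
First compute Macaulay numerator sum_t t * PV_t:
  t * PV_t at t = 0.5000: 1.522593
  t * PV_t at t = 1.0000: 2.991342
  t * PV_t at t = 1.5000: 4.407676
  t * PV_t at t = 2.0000: 5.772987
  t * PV_t at t = 2.5000: 7.088638
  t * PV_t at t = 3.0000: 8.355959
  t * PV_t at t = 3.5000: 9.576246
  t * PV_t at t = 4.0000: 10.750767
  t * PV_t at t = 4.5000: 11.880760
  t * PV_t at t = 5.0000: 12.967430
  t * PV_t at t = 5.5000: 14.011958
  t * PV_t at t = 6.0000: 15.015493
  t * PV_t at t = 6.5000: 15.979160
  t * PV_t at t = 7.0000: 562.196080
Macaulay duration D = 682.517089 / 115.961934 = 5.885699
Modified duration = D / (1 + y/m) = 5.885699 / (1 + 0.018000) = 5.781630

Answer: Modified duration = 5.7816


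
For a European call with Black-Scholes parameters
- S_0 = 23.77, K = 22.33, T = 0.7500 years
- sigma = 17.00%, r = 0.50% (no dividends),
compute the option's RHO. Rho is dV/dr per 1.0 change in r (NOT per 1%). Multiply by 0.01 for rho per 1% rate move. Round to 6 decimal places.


Answer: Rho = 10.789506

Derivation:
d1 = 0.5235596689; d2 = 0.3763353502
phi(d1) = 0.3478458362; exp(-qT) = 1.0000000000; exp(-rT) = 0.9962570225
N(d2) = 0.6466661990
Rho = K*T*exp(-rT)*N(d2) = 22.3300 * 0.7500 * 0.9962570225 * 0.6466661990 = 10.789506


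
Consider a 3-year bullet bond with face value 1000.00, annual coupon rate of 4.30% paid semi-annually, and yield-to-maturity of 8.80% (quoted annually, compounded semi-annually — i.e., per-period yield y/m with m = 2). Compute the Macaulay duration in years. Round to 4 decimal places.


Coupon per period c = face * coupon_rate / m = 21.500000
Periods per year m = 2; per-period yield y/m = 0.044000
Number of cashflows N = 6
Cashflows (t years, CF_t, discount factor 1/(1+y/m)^(m*t), PV):
  t = 0.5000: CF_t = 21.500000, DF = 0.957854, PV = 20.593870
  t = 1.0000: CF_t = 21.500000, DF = 0.917485, PV = 19.725929
  t = 1.5000: CF_t = 21.500000, DF = 0.878817, PV = 18.894568
  t = 2.0000: CF_t = 21.500000, DF = 0.841779, PV = 18.098245
  t = 2.5000: CF_t = 21.500000, DF = 0.806302, PV = 17.335484
  t = 3.0000: CF_t = 1021.500000, DF = 0.772320, PV = 788.924383
Price P = sum_t PV_t = 883.572479
Macaulay numerator sum_t t * PV_t:
  t * PV_t at t = 0.5000: 10.296935
  t * PV_t at t = 1.0000: 19.725929
  t * PV_t at t = 1.5000: 28.341852
  t * PV_t at t = 2.0000: 36.196490
  t * PV_t at t = 2.5000: 43.338710
  t * PV_t at t = 3.0000: 2366.773150
Macaulay duration D = (sum_t t * PV_t) / P = 2504.673065 / 883.572479 = 2.834711

Answer: Macaulay duration = 2.8347 years


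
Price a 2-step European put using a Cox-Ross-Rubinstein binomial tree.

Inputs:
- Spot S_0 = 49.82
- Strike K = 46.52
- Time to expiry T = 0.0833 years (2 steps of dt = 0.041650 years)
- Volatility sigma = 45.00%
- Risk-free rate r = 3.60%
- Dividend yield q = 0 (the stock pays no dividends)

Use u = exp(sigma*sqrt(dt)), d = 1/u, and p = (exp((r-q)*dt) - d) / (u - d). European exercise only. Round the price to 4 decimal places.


dt = T/N = 0.041650
u = exp(sigma*sqrt(dt)) = 1.096187; d = 1/u = 0.912253
p = (exp((r-q)*dt) - d) / (u - d) = 0.485215
Discount per step: exp(-r*dt) = 0.998502
Stock lattice S(k, i) with i counting down-moves:
  k=0: S(0,0) = 49.8200
  k=1: S(1,0) = 54.6120; S(1,1) = 45.4485
  k=2: S(2,0) = 59.8650; S(2,1) = 49.8200; S(2,2) = 41.4605
Terminal payoffs V(N, i) = max(K - S_T, 0):
  V(2,0) = 0.000000; V(2,1) = 0.000000; V(2,2) = 5.059485
Backward induction: V(k, i) = exp(-r*dt) * [p * V(k+1, i) + (1-p) * V(k+1, i+1)].
  V(1,0) = exp(-r*dt) * [p*0.000000 + (1-p)*0.000000] = 0.000000
  V(1,1) = exp(-r*dt) * [p*0.000000 + (1-p)*5.059485] = 2.600646
  V(0,0) = exp(-r*dt) * [p*0.000000 + (1-p)*2.600646] = 1.336768

Answer: Price = V(0,0) = 1.3368


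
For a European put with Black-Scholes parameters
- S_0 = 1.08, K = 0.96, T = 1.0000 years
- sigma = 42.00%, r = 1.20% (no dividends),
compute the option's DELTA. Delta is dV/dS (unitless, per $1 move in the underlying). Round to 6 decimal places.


d1 = 0.5190072278; d2 = 0.0990072278
phi(d1) = 0.3486722937; exp(-qT) = 1.0000000000; exp(-rT) = 0.9880717129
N(-d1) = 0.3018778505
Delta = -exp(-qT) * N(-d1) = -1.0000000000 * 0.3018778505 = -0.301878

Answer: Delta = -0.301878


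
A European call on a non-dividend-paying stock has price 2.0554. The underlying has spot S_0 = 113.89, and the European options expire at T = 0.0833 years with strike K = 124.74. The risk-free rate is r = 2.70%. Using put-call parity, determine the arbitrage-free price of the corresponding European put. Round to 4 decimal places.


Put-call parity: C - P = S_0 * exp(-qT) - K * exp(-rT).
S_0 * exp(-qT) = 113.8900 * 1.00000000 = 113.89000000
K * exp(-rT) = 124.7400 * 0.99775343 = 124.45976253
P = C - S*exp(-qT) + K*exp(-rT)
P = 2.0554 - 113.89000000 + 124.45976253 = 12.6252

Answer: Put price = 12.6252


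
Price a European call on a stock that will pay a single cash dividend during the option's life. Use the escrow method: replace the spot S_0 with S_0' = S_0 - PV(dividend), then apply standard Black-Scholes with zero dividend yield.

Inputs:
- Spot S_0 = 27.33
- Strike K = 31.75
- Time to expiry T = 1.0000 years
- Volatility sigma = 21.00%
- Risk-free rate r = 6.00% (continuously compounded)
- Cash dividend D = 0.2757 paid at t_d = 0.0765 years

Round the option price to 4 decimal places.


PV(D) = D * exp(-r * t_d) = 0.2757 * 0.99542052 = 0.27443744
S_0' = S_0 - PV(D) = 27.3300 - 0.27443744 = 27.05556256
d1 = (ln(S_0'/K) + (r + sigma^2/2)*T) / (sigma*sqrt(T)) = -0.37119096
d2 = d1 - sigma*sqrt(T) = -0.58119096
exp(-rT) = 0.94176453
N(d1) = 0.35524765; N(d2) = 0.28055588
C = S_0' * N(d1) - K * exp(-rT) * N(d2) = 27.05556256 * 0.35524765 - 31.7500 * 0.94176453 * 0.28055588 = 1.2225

Answer: Price = 1.2225


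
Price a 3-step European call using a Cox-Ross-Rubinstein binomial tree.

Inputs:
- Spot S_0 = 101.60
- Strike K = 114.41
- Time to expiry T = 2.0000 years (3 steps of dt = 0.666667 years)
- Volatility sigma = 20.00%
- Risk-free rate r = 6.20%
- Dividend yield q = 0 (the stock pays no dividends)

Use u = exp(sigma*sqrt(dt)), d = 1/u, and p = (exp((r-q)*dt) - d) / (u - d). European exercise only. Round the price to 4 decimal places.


Answer: Price = V(0,0) = 11.1968

Derivation:
dt = T/N = 0.666667
u = exp(sigma*sqrt(dt)) = 1.177389; d = 1/u = 0.849337
p = (exp((r-q)*dt) - d) / (u - d) = 0.587902
Discount per step: exp(-r*dt) = 0.959509
Stock lattice S(k, i) with i counting down-moves:
  k=0: S(0,0) = 101.6000
  k=1: S(1,0) = 119.6227; S(1,1) = 86.2926
  k=2: S(2,0) = 140.8425; S(2,1) = 101.6000; S(2,2) = 73.2915
  k=3: S(3,0) = 165.8264; S(3,1) = 119.6227; S(3,2) = 86.2926; S(3,3) = 62.2492
Terminal payoffs V(N, i) = max(S_T - K, 0):
  V(3,0) = 51.416404; V(3,1) = 5.212727; V(3,2) = 0.000000; V(3,3) = 0.000000
Backward induction: V(k, i) = exp(-r*dt) * [p * V(k+1, i) + (1-p) * V(k+1, i+1)].
  V(2,0) = exp(-r*dt) * [p*51.416404 + (1-p)*5.212727] = 31.065037
  V(2,1) = exp(-r*dt) * [p*5.212727 + (1-p)*0.000000] = 2.940486
  V(2,2) = exp(-r*dt) * [p*0.000000 + (1-p)*0.000000] = 0.000000
  V(1,0) = exp(-r*dt) * [p*31.065037 + (1-p)*2.940486] = 18.686411
  V(1,1) = exp(-r*dt) * [p*2.940486 + (1-p)*0.000000] = 1.658721
  V(0,0) = exp(-r*dt) * [p*18.686411 + (1-p)*1.658721] = 11.196835


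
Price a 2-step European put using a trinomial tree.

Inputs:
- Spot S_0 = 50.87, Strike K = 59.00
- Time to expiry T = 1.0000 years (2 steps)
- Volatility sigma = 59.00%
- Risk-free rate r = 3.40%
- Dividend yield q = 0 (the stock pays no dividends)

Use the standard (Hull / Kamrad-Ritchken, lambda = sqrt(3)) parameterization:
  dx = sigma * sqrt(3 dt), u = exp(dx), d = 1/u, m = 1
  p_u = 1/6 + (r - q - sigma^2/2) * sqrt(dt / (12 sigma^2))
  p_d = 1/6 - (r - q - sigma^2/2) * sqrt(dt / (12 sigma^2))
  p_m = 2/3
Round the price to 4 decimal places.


Answer: Price = V(0,0) = 15.5051

Derivation:
dt = T/N = 0.500000; dx = sigma*sqrt(3*dt) = 0.722599
u = exp(dx) = 2.059781; d = 1/u = 0.485489
p_u = 0.118213, p_m = 0.666667, p_d = 0.215120
Discount per step: exp(-r*dt) = 0.983144
Stock lattice S(k, j) with j the centered position index:
  k=0: S(0,+0) = 50.8700
  k=1: S(1,-1) = 24.6968; S(1,+0) = 50.8700; S(1,+1) = 104.7810
  k=2: S(2,-2) = 11.9900; S(2,-1) = 24.6968; S(2,+0) = 50.8700; S(2,+1) = 104.7810; S(2,+2) = 215.8260
Terminal payoffs V(N, j) = max(K - S_T, 0):
  V(2,-2) = 47.009983; V(2,-1) = 34.303195; V(2,+0) = 8.130000; V(2,+1) = 0.000000; V(2,+2) = 0.000000
Backward induction: V(k, j) = exp(-r*dt) * [p_u * V(k+1, j+1) + p_m * V(k+1, j) + p_d * V(k+1, j-1)]
  V(1,-1) = exp(-r*dt) * [p_u*8.130000 + p_m*34.303195 + p_d*47.009983] = 33.370518
  V(1,+0) = exp(-r*dt) * [p_u*0.000000 + p_m*8.130000 + p_d*34.303195] = 12.583561
  V(1,+1) = exp(-r*dt) * [p_u*0.000000 + p_m*0.000000 + p_d*8.130000] = 1.719447
  V(0,+0) = exp(-r*dt) * [p_u*1.719447 + p_m*12.583561 + p_d*33.370518] = 15.505134


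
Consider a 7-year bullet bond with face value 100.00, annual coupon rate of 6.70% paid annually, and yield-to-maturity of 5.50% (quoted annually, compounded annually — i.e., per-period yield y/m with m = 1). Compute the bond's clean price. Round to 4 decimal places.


Answer: Price = 106.8196

Derivation:
Coupon per period c = face * coupon_rate / m = 6.700000
Periods per year m = 1; per-period yield y/m = 0.055000
Number of cashflows N = 7
Cashflows (t years, CF_t, discount factor 1/(1+y/m)^(m*t), PV):
  t = 1.0000: CF_t = 6.700000, DF = 0.947867, PV = 6.350711
  t = 2.0000: CF_t = 6.700000, DF = 0.898452, PV = 6.019631
  t = 3.0000: CF_t = 6.700000, DF = 0.851614, PV = 5.705812
  t = 4.0000: CF_t = 6.700000, DF = 0.807217, PV = 5.408352
  t = 5.0000: CF_t = 6.700000, DF = 0.765134, PV = 5.126400
  t = 6.0000: CF_t = 6.700000, DF = 0.725246, PV = 4.859147
  t = 7.0000: CF_t = 106.700000, DF = 0.687437, PV = 73.349507
Price P = sum_t PV_t = 106.819561


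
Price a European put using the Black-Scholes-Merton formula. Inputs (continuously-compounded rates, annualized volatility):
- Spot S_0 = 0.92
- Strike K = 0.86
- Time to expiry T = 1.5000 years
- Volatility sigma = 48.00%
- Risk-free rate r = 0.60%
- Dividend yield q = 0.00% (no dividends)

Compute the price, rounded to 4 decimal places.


Answer: Price = 0.1727

Derivation:
d1 = (ln(S/K) + (r - q + 0.5*sigma^2) * T) / (sigma * sqrt(T)) = 0.42396803
d2 = d1 - sigma * sqrt(T) = -0.16390951
exp(-rT) = 0.99104038; exp(-qT) = 1.00000000
P = K * exp(-rT) * N(-d2) - S_0 * exp(-qT) * N(-d1)
N(-d1) = 0.33579457; N(-d2) = 0.56509881
P = 0.8600 * 0.99104038 * 0.56509881 - 0.9200 * 1.00000000 * 0.33579457 = 0.1727


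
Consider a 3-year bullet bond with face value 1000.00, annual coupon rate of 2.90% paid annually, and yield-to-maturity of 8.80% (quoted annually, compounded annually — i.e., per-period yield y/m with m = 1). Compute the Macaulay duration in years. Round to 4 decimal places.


Answer: Macaulay duration = 2.9085 years

Derivation:
Coupon per period c = face * coupon_rate / m = 29.000000
Periods per year m = 1; per-period yield y/m = 0.088000
Number of cashflows N = 3
Cashflows (t years, CF_t, discount factor 1/(1+y/m)^(m*t), PV):
  t = 1.0000: CF_t = 29.000000, DF = 0.919118, PV = 26.654412
  t = 2.0000: CF_t = 29.000000, DF = 0.844777, PV = 24.498540
  t = 3.0000: CF_t = 1029.000000, DF = 0.776450, PV = 798.966718
Price P = sum_t PV_t = 850.119670
Macaulay numerator sum_t t * PV_t:
  t * PV_t at t = 1.0000: 26.654412
  t * PV_t at t = 2.0000: 48.997080
  t * PV_t at t = 3.0000: 2396.900154
Macaulay duration D = (sum_t t * PV_t) / P = 2472.551647 / 850.119670 = 2.908475


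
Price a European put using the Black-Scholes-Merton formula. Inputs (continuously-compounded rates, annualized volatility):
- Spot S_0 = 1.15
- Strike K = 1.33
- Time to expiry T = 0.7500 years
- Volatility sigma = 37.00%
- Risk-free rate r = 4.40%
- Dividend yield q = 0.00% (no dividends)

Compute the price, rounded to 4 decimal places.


d1 = (ln(S/K) + (r - q + 0.5*sigma^2) * T) / (sigma * sqrt(T)) = -0.19061765
d2 = d1 - sigma * sqrt(T) = -0.51104705
exp(-rT) = 0.96753856; exp(-qT) = 1.00000000
P = K * exp(-rT) * N(-d2) - S_0 * exp(-qT) * N(-d1)
N(-d1) = 0.57558742; N(-d2) = 0.69534094
P = 1.3300 * 0.96753856 * 0.69534094 - 1.1500 * 1.00000000 * 0.57558742 = 0.2329

Answer: Price = 0.2329


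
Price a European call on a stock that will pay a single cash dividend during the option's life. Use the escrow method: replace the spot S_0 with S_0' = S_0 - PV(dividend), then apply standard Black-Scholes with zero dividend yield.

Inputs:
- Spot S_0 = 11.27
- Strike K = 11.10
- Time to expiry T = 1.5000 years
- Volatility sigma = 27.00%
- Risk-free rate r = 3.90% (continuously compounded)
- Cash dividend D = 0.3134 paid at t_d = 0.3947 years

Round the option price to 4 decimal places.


PV(D) = D * exp(-r * t_d) = 0.3134 * 0.98472457 = 0.30861268
S_0' = S_0 - PV(D) = 11.2700 - 0.30861268 = 10.96138732
d1 = (ln(S_0'/K) + (r + sigma^2/2)*T) / (sigma*sqrt(T)) = 0.30424702
d2 = d1 - sigma*sqrt(T) = -0.02643409
exp(-rT) = 0.94317824
N(d1) = 0.61953015; N(d2) = 0.48945555
C = S_0' * N(d1) - K * exp(-rT) * N(d2) = 10.96138732 * 0.61953015 - 11.1000 * 0.94317824 * 0.48945555 = 1.6667

Answer: Price = 1.6667


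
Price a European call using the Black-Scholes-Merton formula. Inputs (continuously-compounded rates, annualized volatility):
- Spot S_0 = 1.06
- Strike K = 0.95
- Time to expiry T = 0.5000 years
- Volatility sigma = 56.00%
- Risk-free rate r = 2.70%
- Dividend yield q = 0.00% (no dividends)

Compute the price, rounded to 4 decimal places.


Answer: Price = 0.2255

Derivation:
d1 = (ln(S/K) + (r - q + 0.5*sigma^2) * T) / (sigma * sqrt(T)) = 0.50876889
d2 = d1 - sigma * sqrt(T) = 0.11278909
exp(-rT) = 0.98659072; exp(-qT) = 1.00000000
C = S_0 * exp(-qT) * N(d1) - K * exp(-rT) * N(d2)
N(d1) = 0.69454289; N(d2) = 0.54490112
C = 1.0600 * 1.00000000 * 0.69454289 - 0.9500 * 0.98659072 * 0.54490112 = 0.2255


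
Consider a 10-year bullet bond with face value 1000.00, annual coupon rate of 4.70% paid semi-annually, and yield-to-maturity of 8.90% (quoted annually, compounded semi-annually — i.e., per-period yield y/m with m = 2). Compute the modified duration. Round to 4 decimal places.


Coupon per period c = face * coupon_rate / m = 23.500000
Periods per year m = 2; per-period yield y/m = 0.044500
Number of cashflows N = 20
Cashflows (t years, CF_t, discount factor 1/(1+y/m)^(m*t), PV):
  t = 0.5000: CF_t = 23.500000, DF = 0.957396, PV = 22.498803
  t = 1.0000: CF_t = 23.500000, DF = 0.916607, PV = 21.540262
  t = 1.5000: CF_t = 23.500000, DF = 0.877556, PV = 20.622558
  t = 2.0000: CF_t = 23.500000, DF = 0.840168, PV = 19.743952
  t = 2.5000: CF_t = 23.500000, DF = 0.804374, PV = 18.902778
  t = 3.0000: CF_t = 23.500000, DF = 0.770104, PV = 18.097442
  t = 3.5000: CF_t = 23.500000, DF = 0.737294, PV = 17.326417
  t = 4.0000: CF_t = 23.500000, DF = 0.705883, PV = 16.588240
  t = 4.5000: CF_t = 23.500000, DF = 0.675809, PV = 15.881513
  t = 5.0000: CF_t = 23.500000, DF = 0.647017, PV = 15.204895
  t = 5.5000: CF_t = 23.500000, DF = 0.619451, PV = 14.557104
  t = 6.0000: CF_t = 23.500000, DF = 0.593060, PV = 13.936911
  t = 6.5000: CF_t = 23.500000, DF = 0.567793, PV = 13.343141
  t = 7.0000: CF_t = 23.500000, DF = 0.543603, PV = 12.774669
  t = 7.5000: CF_t = 23.500000, DF = 0.520443, PV = 12.230415
  t = 8.0000: CF_t = 23.500000, DF = 0.498270, PV = 11.709349
  t = 8.5000: CF_t = 23.500000, DF = 0.477042, PV = 11.210483
  t = 9.0000: CF_t = 23.500000, DF = 0.456718, PV = 10.732870
  t = 9.5000: CF_t = 23.500000, DF = 0.437260, PV = 10.275605
  t = 10.0000: CF_t = 1023.500000, DF = 0.418631, PV = 428.468561
Price P = sum_t PV_t = 725.645966
First compute Macaulay numerator sum_t t * PV_t:
  t * PV_t at t = 0.5000: 11.249402
  t * PV_t at t = 1.0000: 21.540262
  t * PV_t at t = 1.5000: 30.933837
  t * PV_t at t = 2.0000: 39.487904
  t * PV_t at t = 2.5000: 47.256946
  t * PV_t at t = 3.0000: 54.292326
  t * PV_t at t = 3.5000: 60.642458
  t * PV_t at t = 4.0000: 66.352960
  t * PV_t at t = 4.5000: 71.466807
  t * PV_t at t = 5.0000: 76.024474
  t * PV_t at t = 5.5000: 80.064070
  t * PV_t at t = 6.0000: 83.621467
  t * PV_t at t = 6.5000: 86.730419
  t * PV_t at t = 7.0000: 89.422680
  t * PV_t at t = 7.5000: 91.728113
  t * PV_t at t = 8.0000: 93.674793
  t * PV_t at t = 8.5000: 95.289102
  t * PV_t at t = 9.0000: 96.595829
  t * PV_t at t = 9.5000: 97.618252
  t * PV_t at t = 10.0000: 4284.685607
Macaulay duration D = 5578.677706 / 725.645966 = 7.687878
Modified duration = D / (1 + y/m) = 7.687878 / (1 + 0.044500) = 7.360343

Answer: Modified duration = 7.3603


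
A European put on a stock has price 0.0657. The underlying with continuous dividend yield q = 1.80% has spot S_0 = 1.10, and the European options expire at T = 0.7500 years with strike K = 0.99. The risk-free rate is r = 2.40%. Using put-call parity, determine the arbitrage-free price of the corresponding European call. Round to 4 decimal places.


Put-call parity: C - P = S_0 * exp(-qT) - K * exp(-rT).
S_0 * exp(-qT) = 1.1000 * 0.98659072 = 1.08524979
K * exp(-rT) = 0.9900 * 0.98216103 = 0.97233942
C = P + S*exp(-qT) - K*exp(-rT)
C = 0.0657 + 1.08524979 - 0.97233942 = 0.1786

Answer: Call price = 0.1786


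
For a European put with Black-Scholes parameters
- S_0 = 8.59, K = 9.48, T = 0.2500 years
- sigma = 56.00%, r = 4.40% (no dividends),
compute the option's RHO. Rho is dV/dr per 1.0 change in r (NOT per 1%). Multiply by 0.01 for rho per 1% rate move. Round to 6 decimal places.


d1 = -0.1728056438; d2 = -0.4528056438
phi(d1) = 0.3930299629; exp(-qT) = 1.0000000000; exp(-rT) = 0.9890602788
N(-d2) = 0.6746556504
Rho = -K*T*exp(-rT)*N(-d2) = -9.4800 * 0.2500 * 0.9890602788 * 0.6746556504 = -1.581442

Answer: Rho = -1.581442


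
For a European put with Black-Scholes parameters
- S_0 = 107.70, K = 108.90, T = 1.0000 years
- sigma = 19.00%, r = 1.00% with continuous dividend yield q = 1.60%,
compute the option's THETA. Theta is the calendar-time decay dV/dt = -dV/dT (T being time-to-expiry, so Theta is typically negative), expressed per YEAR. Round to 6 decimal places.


d1 = 0.0051029170; d2 = -0.1848970830
phi(d1) = 0.3989370863; exp(-qT) = 0.9841273201; exp(-rT) = 0.9900498337
Theta = -S*exp(-qT)*phi(d1)*sigma/(2*sqrt(T)) + r*K*exp(-rT)*N(-d2) - q*S*exp(-qT)*N(-d1)
N(-d1) = 0.4979642395; N(-d2) = 0.5733451205; sqrt(T) = 1.0000000000
Term 1 = -107.7000 * 0.9841273201 * 0.3989370863 * 0.1900 / (2 * 1.0000000000) = -4.0169368873
Term 2 = 0.0100 * 108.9000 * 0.9900498337 * 0.5733451205 = 0.6181602227
Term 3 = -0.0160 * 107.7000 * 0.9841273201 * 0.4979642395 = -0.8444717582
Theta = -4.0169368873 + (0.6181602227) + (-0.8444717582) = -4.243248

Answer: Theta = -4.243248


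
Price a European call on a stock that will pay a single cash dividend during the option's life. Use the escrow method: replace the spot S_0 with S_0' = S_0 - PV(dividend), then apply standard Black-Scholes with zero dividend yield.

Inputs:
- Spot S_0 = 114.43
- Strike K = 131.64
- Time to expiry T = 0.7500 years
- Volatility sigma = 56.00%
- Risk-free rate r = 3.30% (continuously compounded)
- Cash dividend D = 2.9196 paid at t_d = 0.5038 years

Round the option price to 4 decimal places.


Answer: Price = 15.4992

Derivation:
PV(D) = D * exp(-r * t_d) = 2.9196 * 0.98351204 = 2.87146175
S_0' = S_0 - PV(D) = 114.4300 - 2.87146175 = 111.55853825
d1 = (ln(S_0'/K) + (r + sigma^2/2)*T) / (sigma*sqrt(T)) = -0.04777875
d2 = d1 - sigma*sqrt(T) = -0.53275298
exp(-rT) = 0.97555377
N(d1) = 0.48094628; N(d2) = 0.29710229
C = S_0' * N(d1) - K * exp(-rT) * N(d2) = 111.55853825 * 0.48094628 - 131.6400 * 0.97555377 * 0.29710229 = 15.4992


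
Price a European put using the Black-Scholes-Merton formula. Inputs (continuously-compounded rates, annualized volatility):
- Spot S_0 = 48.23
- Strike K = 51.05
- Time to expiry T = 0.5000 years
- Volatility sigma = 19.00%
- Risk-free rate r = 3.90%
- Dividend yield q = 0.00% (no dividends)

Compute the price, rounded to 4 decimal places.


d1 = (ln(S/K) + (r - q + 0.5*sigma^2) * T) / (sigma * sqrt(T)) = -0.21063826
d2 = d1 - sigma * sqrt(T) = -0.34498855
exp(-rT) = 0.98068890; exp(-qT) = 1.00000000
P = K * exp(-rT) * N(-d2) - S_0 * exp(-qT) * N(-d1)
N(-d1) = 0.58341522; N(-d2) = 0.63494851
P = 51.0500 * 0.98068890 * 0.63494851 - 48.2300 * 1.00000000 * 0.58341522 = 3.6501

Answer: Price = 3.6501


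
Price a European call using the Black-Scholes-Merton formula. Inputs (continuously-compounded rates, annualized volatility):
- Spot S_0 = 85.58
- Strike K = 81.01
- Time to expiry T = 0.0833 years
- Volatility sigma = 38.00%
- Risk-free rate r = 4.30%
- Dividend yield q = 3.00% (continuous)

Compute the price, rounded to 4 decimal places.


d1 = (ln(S/K) + (r - q + 0.5*sigma^2) * T) / (sigma * sqrt(T)) = 0.56509129
d2 = d1 - sigma * sqrt(T) = 0.45541668
exp(-rT) = 0.99642451; exp(-qT) = 0.99750412
C = S_0 * exp(-qT) * N(d1) - K * exp(-rT) * N(d2)
N(d1) = 0.71399417; N(d2) = 0.67559525
C = 85.5800 * 0.99750412 * 0.71399417 - 81.0100 * 0.99642451 * 0.67559525 = 6.4168

Answer: Price = 6.4168


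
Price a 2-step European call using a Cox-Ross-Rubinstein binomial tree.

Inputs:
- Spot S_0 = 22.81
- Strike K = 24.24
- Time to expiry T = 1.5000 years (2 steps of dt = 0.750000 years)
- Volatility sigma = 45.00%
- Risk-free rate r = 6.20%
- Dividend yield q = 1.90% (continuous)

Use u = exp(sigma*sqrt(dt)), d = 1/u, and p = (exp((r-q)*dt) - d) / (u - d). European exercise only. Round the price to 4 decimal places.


Answer: Price = V(0,0) = 4.5952

Derivation:
dt = T/N = 0.750000
u = exp(sigma*sqrt(dt)) = 1.476555; d = 1/u = 0.677252
p = (exp((r-q)*dt) - d) / (u - d) = 0.444792
Discount per step: exp(-r*dt) = 0.954565
Stock lattice S(k, i) with i counting down-moves:
  k=0: S(0,0) = 22.8100
  k=1: S(1,0) = 33.6802; S(1,1) = 15.4481
  k=2: S(2,0) = 49.7307; S(2,1) = 22.8100; S(2,2) = 10.4623
Terminal payoffs V(N, i) = max(S_T - K, 0):
  V(2,0) = 25.490673; V(2,1) = 0.000000; V(2,2) = 0.000000
Backward induction: V(k, i) = exp(-r*dt) * [p * V(k+1, i) + (1-p) * V(k+1, i+1)].
  V(1,0) = exp(-r*dt) * [p*25.490673 + (1-p)*0.000000] = 10.822901
  V(1,1) = exp(-r*dt) * [p*0.000000 + (1-p)*0.000000] = 0.000000
  V(0,0) = exp(-r*dt) * [p*10.822901 + (1-p)*0.000000] = 4.595217


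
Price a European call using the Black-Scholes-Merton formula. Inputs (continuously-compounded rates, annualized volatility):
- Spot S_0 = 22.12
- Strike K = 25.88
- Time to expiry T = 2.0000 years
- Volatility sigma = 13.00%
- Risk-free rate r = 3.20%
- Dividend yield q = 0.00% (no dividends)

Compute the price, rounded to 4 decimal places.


d1 = (ln(S/K) + (r - q + 0.5*sigma^2) * T) / (sigma * sqrt(T)) = -0.41386575
d2 = d1 - sigma * sqrt(T) = -0.59771352
exp(-rT) = 0.93800500; exp(-qT) = 1.00000000
C = S_0 * exp(-qT) * N(d1) - K * exp(-rT) * N(d2)
N(d1) = 0.33948621; N(d2) = 0.27501555
C = 22.1200 * 1.00000000 * 0.33948621 - 25.8800 * 0.93800500 * 0.27501555 = 0.8333

Answer: Price = 0.8333


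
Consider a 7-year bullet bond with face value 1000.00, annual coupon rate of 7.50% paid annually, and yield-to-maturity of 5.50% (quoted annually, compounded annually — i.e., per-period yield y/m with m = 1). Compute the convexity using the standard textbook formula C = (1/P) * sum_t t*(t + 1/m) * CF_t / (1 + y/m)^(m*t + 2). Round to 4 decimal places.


Answer: Convexity = 38.6546

Derivation:
Coupon per period c = face * coupon_rate / m = 75.000000
Periods per year m = 1; per-period yield y/m = 0.055000
Number of cashflows N = 7
Cashflows (t years, CF_t, discount factor 1/(1+y/m)^(m*t), PV):
  t = 1.0000: CF_t = 75.000000, DF = 0.947867, PV = 71.090047
  t = 2.0000: CF_t = 75.000000, DF = 0.898452, PV = 67.383931
  t = 3.0000: CF_t = 75.000000, DF = 0.851614, PV = 63.871025
  t = 4.0000: CF_t = 75.000000, DF = 0.807217, PV = 60.541256
  t = 5.0000: CF_t = 75.000000, DF = 0.765134, PV = 57.385077
  t = 6.0000: CF_t = 75.000000, DF = 0.725246, PV = 54.393437
  t = 7.0000: CF_t = 1075.000000, DF = 0.687437, PV = 738.994569
Price P = sum_t PV_t = 1113.659342
Convexity numerator sum_t t*(t + 1/m) * CF_t / (1+y/m)^(m*t + 2):
  t = 1.0000: term = 127.742050
  t = 2.0000: term = 363.247534
  t = 3.0000: term = 688.620918
  t = 4.0000: term = 1087.868750
  t = 5.0000: term = 1546.732819
  t = 6.0000: term = 2052.536443
  t = 7.0000: term = 37181.281530
Convexity = (1/P) * sum = 43048.030044 / 1113.659342 = 38.654576


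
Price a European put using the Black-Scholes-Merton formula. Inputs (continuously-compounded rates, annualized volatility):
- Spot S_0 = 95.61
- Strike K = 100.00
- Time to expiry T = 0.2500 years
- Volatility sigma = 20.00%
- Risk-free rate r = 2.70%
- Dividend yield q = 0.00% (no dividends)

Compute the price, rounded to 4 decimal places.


d1 = (ln(S/K) + (r - q + 0.5*sigma^2) * T) / (sigma * sqrt(T)) = -0.33142769
d2 = d1 - sigma * sqrt(T) = -0.43142769
exp(-rT) = 0.99327273; exp(-qT) = 1.00000000
P = K * exp(-rT) * N(-d2) - S_0 * exp(-qT) * N(-d1)
N(-d1) = 0.62983927; N(-d2) = 0.66692129
P = 100.0000 * 0.99327273 * 0.66692129 - 95.6100 * 1.00000000 * 0.62983927 = 6.0245

Answer: Price = 6.0245


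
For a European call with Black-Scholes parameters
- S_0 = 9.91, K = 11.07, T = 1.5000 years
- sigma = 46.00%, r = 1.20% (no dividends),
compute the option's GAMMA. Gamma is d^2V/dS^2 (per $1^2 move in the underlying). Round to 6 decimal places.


Answer: Gamma = 0.070966

Derivation:
d1 = 0.1171594523; d2 = -0.4462231886
phi(d1) = 0.3962136465; exp(-qT) = 1.0000000000; exp(-rT) = 0.9821610324
Gamma = exp(-qT) * phi(d1) / (S * sigma * sqrt(T)) = 1.0000000000 * 0.3962136465 / (9.9100 * 0.4600 * 1.2247448714) = 0.070966


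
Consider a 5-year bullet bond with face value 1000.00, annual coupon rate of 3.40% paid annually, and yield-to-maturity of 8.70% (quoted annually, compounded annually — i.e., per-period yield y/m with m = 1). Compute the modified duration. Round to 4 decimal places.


Answer: Modified duration = 4.2645

Derivation:
Coupon per period c = face * coupon_rate / m = 34.000000
Periods per year m = 1; per-period yield y/m = 0.087000
Number of cashflows N = 5
Cashflows (t years, CF_t, discount factor 1/(1+y/m)^(m*t), PV):
  t = 1.0000: CF_t = 34.000000, DF = 0.919963, PV = 31.278749
  t = 2.0000: CF_t = 34.000000, DF = 0.846332, PV = 28.775298
  t = 3.0000: CF_t = 34.000000, DF = 0.778595, PV = 26.472215
  t = 4.0000: CF_t = 34.000000, DF = 0.716278, PV = 24.353464
  t = 5.0000: CF_t = 1034.000000, DF = 0.658950, PV = 681.354013
Price P = sum_t PV_t = 792.233739
First compute Macaulay numerator sum_t t * PV_t:
  t * PV_t at t = 1.0000: 31.278749
  t * PV_t at t = 2.0000: 57.550596
  t * PV_t at t = 3.0000: 79.416646
  t * PV_t at t = 4.0000: 97.413855
  t * PV_t at t = 5.0000: 3406.770066
Macaulay duration D = 3672.429912 / 792.233739 = 4.635538
Modified duration = D / (1 + y/m) = 4.635538 / (1 + 0.087000) = 4.264525


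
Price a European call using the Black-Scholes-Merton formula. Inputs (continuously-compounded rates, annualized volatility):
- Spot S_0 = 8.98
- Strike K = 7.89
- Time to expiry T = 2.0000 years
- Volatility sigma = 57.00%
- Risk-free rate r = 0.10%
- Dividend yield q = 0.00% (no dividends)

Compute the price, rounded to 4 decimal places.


d1 = (ln(S/K) + (r - q + 0.5*sigma^2) * T) / (sigma * sqrt(T)) = 0.56606224
d2 = d1 - sigma * sqrt(T) = -0.24003950
exp(-rT) = 0.99800200; exp(-qT) = 1.00000000
C = S_0 * exp(-qT) * N(d1) - K * exp(-rT) * N(d2)
N(d1) = 0.71432426; N(d2) = 0.40514982
C = 8.9800 * 1.00000000 * 0.71432426 - 7.8900 * 0.99800200 * 0.40514982 = 3.2244

Answer: Price = 3.2244


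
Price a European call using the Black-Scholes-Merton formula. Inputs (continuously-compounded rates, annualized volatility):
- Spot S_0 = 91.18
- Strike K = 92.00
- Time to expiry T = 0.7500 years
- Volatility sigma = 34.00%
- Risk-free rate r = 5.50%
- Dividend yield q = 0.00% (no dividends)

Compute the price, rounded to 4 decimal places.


Answer: Price = 12.0141

Derivation:
d1 = (ln(S/K) + (r - q + 0.5*sigma^2) * T) / (sigma * sqrt(T)) = 0.25691067
d2 = d1 - sigma * sqrt(T) = -0.03753796
exp(-rT) = 0.95958920; exp(-qT) = 1.00000000
C = S_0 * exp(-qT) * N(d1) - K * exp(-rT) * N(d2)
N(d1) = 0.60137613; N(d2) = 0.48502804
C = 91.1800 * 1.00000000 * 0.60137613 - 92.0000 * 0.95958920 * 0.48502804 = 12.0141


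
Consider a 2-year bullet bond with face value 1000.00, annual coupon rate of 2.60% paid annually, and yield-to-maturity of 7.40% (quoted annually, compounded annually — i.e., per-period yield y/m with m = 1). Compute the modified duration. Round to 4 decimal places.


Answer: Modified duration = 1.8375

Derivation:
Coupon per period c = face * coupon_rate / m = 26.000000
Periods per year m = 1; per-period yield y/m = 0.074000
Number of cashflows N = 2
Cashflows (t years, CF_t, discount factor 1/(1+y/m)^(m*t), PV):
  t = 1.0000: CF_t = 26.000000, DF = 0.931099, PV = 24.208566
  t = 2.0000: CF_t = 1026.000000, DF = 0.866945, PV = 889.485347
Price P = sum_t PV_t = 913.693913
First compute Macaulay numerator sum_t t * PV_t:
  t * PV_t at t = 1.0000: 24.208566
  t * PV_t at t = 2.0000: 1778.970694
Macaulay duration D = 1803.179260 / 913.693913 = 1.973505
Modified duration = D / (1 + y/m) = 1.973505 / (1 + 0.074000) = 1.837528


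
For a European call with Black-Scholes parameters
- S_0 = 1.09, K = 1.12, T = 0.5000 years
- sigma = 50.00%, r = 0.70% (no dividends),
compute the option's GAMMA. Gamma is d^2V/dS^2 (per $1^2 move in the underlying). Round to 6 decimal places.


d1 = 0.1098815963; d2 = -0.2436717943
phi(d1) = 0.3965411279; exp(-qT) = 1.0000000000; exp(-rT) = 0.9965061179
Gamma = exp(-qT) * phi(d1) / (S * sigma * sqrt(T)) = 1.0000000000 * 0.3965411279 / (1.0900 * 0.5000 * 0.7071067812) = 1.028980

Answer: Gamma = 1.028980
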